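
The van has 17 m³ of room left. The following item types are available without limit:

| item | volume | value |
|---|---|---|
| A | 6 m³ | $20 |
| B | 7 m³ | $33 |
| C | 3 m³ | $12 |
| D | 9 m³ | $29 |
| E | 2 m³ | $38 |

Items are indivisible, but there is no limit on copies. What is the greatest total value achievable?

$304

Best value-per-unit is E at 38/2, and filling with it alone uses volume 8×2=16. No mix of the others beats 8×38 = 304.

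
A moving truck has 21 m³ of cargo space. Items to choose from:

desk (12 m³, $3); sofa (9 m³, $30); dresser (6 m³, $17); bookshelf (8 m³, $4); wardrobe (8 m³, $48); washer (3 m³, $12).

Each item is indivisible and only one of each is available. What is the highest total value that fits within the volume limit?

Check high-value combinations within 21 m³:
- sofa+wardrobe+washer: volume 9+8+3=20, value 30+48+12=90
- sofa+wardrobe: volume 9+8=17, value 30+48=78
- dresser+wardrobe+washer: volume 6+8+3=17, value 17+48+12=77
- dresser+wardrobe: volume 6+8=14, value 17+48=65
- bookshelf+wardrobe+washer: volume 8+8+3=19, value 4+48+12=64
Best: $90.

$90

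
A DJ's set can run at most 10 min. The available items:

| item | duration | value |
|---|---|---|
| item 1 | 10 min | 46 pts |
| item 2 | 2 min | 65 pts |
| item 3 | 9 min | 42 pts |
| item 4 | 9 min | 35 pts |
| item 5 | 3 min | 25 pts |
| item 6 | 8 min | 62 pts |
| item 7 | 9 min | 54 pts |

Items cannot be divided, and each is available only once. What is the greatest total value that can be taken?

127 pts

Check high-value combinations within 10 min:
- item 2+item 6: duration 2+8=10, value 65+62=127
- item 2+item 5: duration 2+3=5, value 65+25=90
- item 2: duration 2, value 65
Best: 127 pts.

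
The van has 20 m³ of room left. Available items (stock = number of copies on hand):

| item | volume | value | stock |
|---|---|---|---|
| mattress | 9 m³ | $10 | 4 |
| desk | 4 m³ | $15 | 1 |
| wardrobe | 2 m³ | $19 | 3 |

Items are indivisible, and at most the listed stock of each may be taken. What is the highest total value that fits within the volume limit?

Best selections within volume 20 and stock limits:
- 1×mattress + 1×desk + 3×wardrobe: volume 19, value 82
- 1×desk + 3×wardrobe: volume 10, value 72
Best: $82.

$82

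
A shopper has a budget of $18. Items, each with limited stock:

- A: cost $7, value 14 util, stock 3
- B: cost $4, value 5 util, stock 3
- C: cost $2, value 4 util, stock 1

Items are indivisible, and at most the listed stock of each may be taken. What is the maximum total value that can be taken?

Best selections within cost 18 and stock limits:
- 2×A + 1×B: cost 18, value 33
- 2×A + 1×C: cost 16, value 32
- 2×A: cost 14, value 28
Best: 33 util.

33 util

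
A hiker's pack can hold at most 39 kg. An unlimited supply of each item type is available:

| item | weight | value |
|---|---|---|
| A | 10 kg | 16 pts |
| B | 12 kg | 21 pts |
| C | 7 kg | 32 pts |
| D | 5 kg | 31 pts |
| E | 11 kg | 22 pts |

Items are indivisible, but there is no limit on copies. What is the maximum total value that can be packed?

219 pts

Best value-per-unit is D at 31/5; filling with it alone gives 7×31 = 217.
Optimal mix: 2×C + 5×D → weight 39, value 219.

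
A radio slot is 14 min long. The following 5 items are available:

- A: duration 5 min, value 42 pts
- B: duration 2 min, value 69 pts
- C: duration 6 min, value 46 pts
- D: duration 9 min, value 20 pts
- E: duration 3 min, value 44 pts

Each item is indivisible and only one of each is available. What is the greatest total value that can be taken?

Check high-value combinations within 14 min:
- B+C+E: duration 2+6+3=11, value 69+46+44=159
- A+B+C: duration 5+2+6=13, value 42+69+46=157
- A+B+E: duration 5+2+3=10, value 42+69+44=155
Best: 159 pts.

159 pts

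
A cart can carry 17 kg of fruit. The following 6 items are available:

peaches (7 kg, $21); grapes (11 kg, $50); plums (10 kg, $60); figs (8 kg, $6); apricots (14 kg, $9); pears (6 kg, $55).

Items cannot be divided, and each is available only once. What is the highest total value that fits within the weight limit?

$115

Check high-value combinations within 17 kg:
- plums+pears: weight 10+6=16, value 60+55=115
- grapes+pears: weight 11+6=17, value 50+55=105
- peaches+plums: weight 7+10=17, value 21+60=81
Best: $115.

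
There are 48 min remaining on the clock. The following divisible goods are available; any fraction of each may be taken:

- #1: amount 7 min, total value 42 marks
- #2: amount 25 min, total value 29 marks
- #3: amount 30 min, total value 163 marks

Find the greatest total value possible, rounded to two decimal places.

217.76

Take in order of value per unit:
- #1 (42/7 per unit): all 7 → value 42, running total 42.00
- #3 (163/30 per unit): all 30 → value 163, running total 205.00
- #2 (29/25 per unit): 11 of 25 → value 11×29/25 = 12.7600, running total 217.76
Total 217.76.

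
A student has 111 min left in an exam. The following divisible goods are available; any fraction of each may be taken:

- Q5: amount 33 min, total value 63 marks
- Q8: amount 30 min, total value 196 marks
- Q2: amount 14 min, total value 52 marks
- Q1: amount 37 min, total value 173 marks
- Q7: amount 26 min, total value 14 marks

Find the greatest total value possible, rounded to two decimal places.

478.27

Take in order of value per unit:
- Q8 (196/30 per unit): all 30 → value 196, running total 196.00
- Q1 (173/37 per unit): all 37 → value 173, running total 369.00
- Q2 (52/14 per unit): all 14 → value 52, running total 421.00
- Q5 (63/33 per unit): 30 of 33 → value 30×63/33 = 57.2727, running total 478.27
Total 478.27.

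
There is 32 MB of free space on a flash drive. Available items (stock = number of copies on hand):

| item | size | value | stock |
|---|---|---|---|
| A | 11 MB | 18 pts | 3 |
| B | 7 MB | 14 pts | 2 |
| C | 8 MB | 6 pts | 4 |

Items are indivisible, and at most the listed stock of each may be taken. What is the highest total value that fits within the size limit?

50 pts

Best selections within size 32 and stock limits:
- 2×A + 1×B: size 29, value 50
- 1×A + 2×B: size 25, value 46
- 2×A + 1×C: size 30, value 42
- 2×B + 2×C: size 30, value 40
Best: 50 pts.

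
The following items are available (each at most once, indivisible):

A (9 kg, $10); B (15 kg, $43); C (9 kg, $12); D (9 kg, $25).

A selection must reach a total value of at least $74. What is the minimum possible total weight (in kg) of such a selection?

Subsets with value ≥ 74, sorted by total weight:
- B+C+D: weight 33, value 80
- A+B+D: weight 33, value 78
- A+B+C+D: weight 42, value 90
Minimum weight: 33 kg.

33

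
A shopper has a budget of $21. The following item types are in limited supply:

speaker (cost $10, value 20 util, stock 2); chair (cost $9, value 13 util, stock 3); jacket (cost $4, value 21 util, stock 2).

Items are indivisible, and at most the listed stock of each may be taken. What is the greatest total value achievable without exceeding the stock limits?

Top feasible selections:
- 1×speaker + 2×jacket: cost 18, value 62
- 1×chair + 2×jacket: cost 17, value 55
Best: 62 util.

62 util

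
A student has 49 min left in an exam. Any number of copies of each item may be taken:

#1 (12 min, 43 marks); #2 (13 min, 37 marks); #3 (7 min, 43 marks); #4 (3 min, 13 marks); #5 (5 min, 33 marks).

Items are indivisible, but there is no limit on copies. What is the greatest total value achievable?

317 marks

Best value-per-unit is #5 at 33/5; filling with it alone gives 9×33 = 297.
Optimal mix: 2×#3 + 7×#5 → time 49, value 317.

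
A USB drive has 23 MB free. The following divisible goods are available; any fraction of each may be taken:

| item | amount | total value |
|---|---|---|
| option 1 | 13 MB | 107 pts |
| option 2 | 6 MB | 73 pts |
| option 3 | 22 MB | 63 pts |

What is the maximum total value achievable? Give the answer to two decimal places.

Take in order of value per unit:
- option 2 (73/6 per unit): all 6 → value 73, running total 73.00
- option 1 (107/13 per unit): all 13 → value 107, running total 180.00
- option 3 (63/22 per unit): 4 of 22 → value 4×63/22 = 11.4545, running total 191.45
Total 191.45.

191.45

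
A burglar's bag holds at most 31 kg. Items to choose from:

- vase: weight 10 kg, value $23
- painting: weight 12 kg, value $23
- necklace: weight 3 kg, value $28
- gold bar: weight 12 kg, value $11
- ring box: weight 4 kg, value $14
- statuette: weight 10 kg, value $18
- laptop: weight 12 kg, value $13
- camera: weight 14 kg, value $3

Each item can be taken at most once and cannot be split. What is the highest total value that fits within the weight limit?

$88

Check high-value combinations within 31 kg:
- vase+painting+necklace+ring box: weight 10+12+3+4=29, value 23+23+28+14=88
- vase+necklace+ring box+statuette: weight 10+3+4+10=27, value 23+28+14+18=83
- painting+necklace+ring box+statuette: weight 12+3+4+10=29, value 23+28+14+18=83
- vase+necklace+ring box+laptop: weight 10+3+4+12=29, value 23+28+14+13=78
- painting+necklace+ring box+laptop: weight 12+3+4+12=31, value 23+28+14+13=78
Best: $88.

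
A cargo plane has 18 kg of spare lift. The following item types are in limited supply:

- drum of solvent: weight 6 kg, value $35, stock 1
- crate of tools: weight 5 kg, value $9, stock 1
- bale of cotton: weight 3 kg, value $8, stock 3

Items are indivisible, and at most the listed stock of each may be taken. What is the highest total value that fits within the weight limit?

$60

Best selections within weight 18 and stock limits:
- 1×drum of solvent + 1×crate of tools + 2×bale of cotton: weight 17, value 60
- 1×drum of solvent + 3×bale of cotton: weight 15, value 59
Best: $60.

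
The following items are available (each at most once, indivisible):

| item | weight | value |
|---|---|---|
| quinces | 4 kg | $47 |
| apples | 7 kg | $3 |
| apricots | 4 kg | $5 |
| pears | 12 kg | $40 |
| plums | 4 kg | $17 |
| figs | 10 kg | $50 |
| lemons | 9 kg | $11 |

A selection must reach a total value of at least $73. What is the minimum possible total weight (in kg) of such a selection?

14

Subsets with value ≥ 73, sorted by total weight:
- quinces+figs: weight 14, value 97
- quinces+pears: weight 16, value 87
- quinces+plums+lemons: weight 17, value 75
Minimum weight: 14 kg.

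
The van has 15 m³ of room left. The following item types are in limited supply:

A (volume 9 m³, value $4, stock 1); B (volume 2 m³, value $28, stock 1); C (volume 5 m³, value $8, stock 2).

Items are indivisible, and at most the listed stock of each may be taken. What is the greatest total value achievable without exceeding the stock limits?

$44

Top feasible selections:
- 1×B + 2×C: volume 12, value 44
- 1×B + 1×C: volume 7, value 36
- 1×A + 1×B: volume 11, value 32
Best: $44.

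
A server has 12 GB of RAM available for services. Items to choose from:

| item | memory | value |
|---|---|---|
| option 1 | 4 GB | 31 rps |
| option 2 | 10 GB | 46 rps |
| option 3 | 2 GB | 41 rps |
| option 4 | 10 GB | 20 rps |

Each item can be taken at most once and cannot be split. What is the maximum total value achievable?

87 rps

Check high-value combinations within 12 GB:
- option 2+option 3: memory 10+2=12, value 46+41=87
- option 1+option 3: memory 4+2=6, value 31+41=72
- option 3+option 4: memory 2+10=12, value 41+20=61
- option 2: memory 10, value 46
Best: 87 rps.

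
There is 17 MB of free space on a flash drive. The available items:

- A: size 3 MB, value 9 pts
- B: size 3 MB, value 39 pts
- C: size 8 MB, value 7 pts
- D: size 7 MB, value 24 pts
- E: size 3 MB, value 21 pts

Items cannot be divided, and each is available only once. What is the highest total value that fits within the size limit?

Check high-value combinations within 17 MB:
- A+B+D+E: size 3+3+7+3=16, value 9+39+24+21=93
- B+D+E: size 3+7+3=13, value 39+24+21=84
- A+B+C+E: size 3+3+8+3=17, value 9+39+7+21=76
- A+B+D: size 3+3+7=13, value 9+39+24=72
Best: 93 pts.

93 pts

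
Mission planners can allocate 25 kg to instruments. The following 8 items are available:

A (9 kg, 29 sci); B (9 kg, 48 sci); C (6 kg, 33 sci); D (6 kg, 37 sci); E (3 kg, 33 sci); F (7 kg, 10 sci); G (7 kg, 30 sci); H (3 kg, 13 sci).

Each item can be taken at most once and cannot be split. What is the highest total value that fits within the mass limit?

151 sci

Check high-value combinations within 25 kg:
- B+C+D+E: mass 9+6+6+3=24, value 48+33+37+33=151
- B+D+E+G: mass 9+6+3+7=25, value 48+37+33+30=148
- C+D+E+G+H: mass 6+6+3+7+3=25, value 33+37+33+30+13=146
- B+C+E+G: mass 9+6+3+7=25, value 48+33+33+30=144
Best: 151 sci.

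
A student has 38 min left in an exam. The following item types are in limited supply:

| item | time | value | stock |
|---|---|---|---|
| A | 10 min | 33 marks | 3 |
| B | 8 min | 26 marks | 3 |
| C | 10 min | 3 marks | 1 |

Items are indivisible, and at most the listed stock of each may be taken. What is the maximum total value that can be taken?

125 marks

Best selections within time 38 and stock limits:
- 3×A + 1×B: time 38, value 125
- 2×A + 2×B: time 36, value 118
Best: 125 marks.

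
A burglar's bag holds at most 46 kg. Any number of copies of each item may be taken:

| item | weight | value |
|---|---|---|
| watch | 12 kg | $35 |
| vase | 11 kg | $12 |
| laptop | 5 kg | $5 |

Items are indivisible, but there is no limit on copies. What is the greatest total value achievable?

Best value-per-unit is watch at 35/12; filling with it alone gives 3×35 = 105.
Optimal mix: 3×watch + 2×laptop → weight 46, value 115.

$115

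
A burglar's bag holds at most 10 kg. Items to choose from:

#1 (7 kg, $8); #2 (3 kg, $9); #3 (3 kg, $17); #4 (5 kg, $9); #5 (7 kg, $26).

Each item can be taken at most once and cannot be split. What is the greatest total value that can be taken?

Check high-value combinations within 10 kg:
- #3+#5: weight 3+7=10, value 17+26=43
- #2+#5: weight 3+7=10, value 9+26=35
- #2+#3: weight 3+3=6, value 9+17=26
- #5: weight 7, value 26
- #3+#4: weight 3+5=8, value 17+9=26
Best: $43.

$43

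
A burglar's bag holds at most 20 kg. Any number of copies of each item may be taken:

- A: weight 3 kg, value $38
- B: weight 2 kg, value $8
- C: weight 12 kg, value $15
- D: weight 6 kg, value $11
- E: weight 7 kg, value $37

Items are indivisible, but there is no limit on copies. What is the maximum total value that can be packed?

Best value-per-unit is A at 38/3; filling with it alone gives 6×38 = 228.
Optimal mix: 6×A + 1×B → weight 20, value 236.

$236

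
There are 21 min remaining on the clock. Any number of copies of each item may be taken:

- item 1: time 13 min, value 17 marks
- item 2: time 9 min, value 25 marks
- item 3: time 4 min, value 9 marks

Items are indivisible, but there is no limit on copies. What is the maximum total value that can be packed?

52 marks

Best value-per-unit is item 2 at 25/9; filling with it alone gives 2×25 = 50.
Optimal mix: 1×item 2 + 3×item 3 → time 21, value 52.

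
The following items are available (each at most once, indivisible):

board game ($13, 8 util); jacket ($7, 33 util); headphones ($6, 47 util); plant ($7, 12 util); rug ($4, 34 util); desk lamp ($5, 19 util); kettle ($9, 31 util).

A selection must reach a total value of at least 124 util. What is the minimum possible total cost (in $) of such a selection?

Subsets with value ≥ 124, sorted by total cost:
- jacket+headphones+rug+desk lamp: cost 22, value 133
- headphones+rug+desk lamp+kettle: cost 24, value 131
- jacket+headphones+plant+rug: cost 24, value 126
Minimum cost: 22 $.

22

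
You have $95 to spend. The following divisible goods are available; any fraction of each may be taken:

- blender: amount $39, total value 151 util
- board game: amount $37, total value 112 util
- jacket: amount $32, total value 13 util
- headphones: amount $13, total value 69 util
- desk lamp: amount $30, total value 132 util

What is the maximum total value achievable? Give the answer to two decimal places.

391.35

Take in order of value per unit:
- headphones (69/13 per unit): all 13 → value 69, running total 69.00
- desk lamp (132/30 per unit): all 30 → value 132, running total 201.00
- blender (151/39 per unit): all 39 → value 151, running total 352.00
- board game (112/37 per unit): 13 of 37 → value 13×112/37 = 39.3514, running total 391.35
Total 391.35.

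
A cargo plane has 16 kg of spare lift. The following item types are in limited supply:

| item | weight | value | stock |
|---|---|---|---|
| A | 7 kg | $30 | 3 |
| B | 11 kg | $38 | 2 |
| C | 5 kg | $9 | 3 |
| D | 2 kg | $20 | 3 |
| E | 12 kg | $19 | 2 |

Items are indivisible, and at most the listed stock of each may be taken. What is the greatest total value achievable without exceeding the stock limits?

$90

Top feasible selections:
- 1×A + 3×D: weight 13, value 90
- 2×A + 1×D: weight 16, value 80
- 1×A + 1×C + 2×D: weight 16, value 79
- 1×B + 2×D: weight 15, value 78
Best: $90.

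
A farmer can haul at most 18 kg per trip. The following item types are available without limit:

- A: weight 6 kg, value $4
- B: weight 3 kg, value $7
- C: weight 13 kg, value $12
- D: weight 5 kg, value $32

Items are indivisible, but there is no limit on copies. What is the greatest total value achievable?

$103

Best value-per-unit is D at 32/5; filling with it alone gives 3×32 = 96.
Optimal mix: 1×B + 3×D → weight 18, value 103.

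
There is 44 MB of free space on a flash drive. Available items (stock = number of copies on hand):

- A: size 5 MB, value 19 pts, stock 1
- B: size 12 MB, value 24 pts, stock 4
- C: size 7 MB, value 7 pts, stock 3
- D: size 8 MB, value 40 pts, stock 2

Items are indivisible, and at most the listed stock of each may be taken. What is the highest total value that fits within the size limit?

130 pts

Best selections within size 44 and stock limits:
- 1×A + 1×B + 1×C + 2×D: size 40, value 130
- 2×B + 2×D: size 40, value 128
- 1×A + 1×B + 2×D: size 33, value 123
Best: 130 pts.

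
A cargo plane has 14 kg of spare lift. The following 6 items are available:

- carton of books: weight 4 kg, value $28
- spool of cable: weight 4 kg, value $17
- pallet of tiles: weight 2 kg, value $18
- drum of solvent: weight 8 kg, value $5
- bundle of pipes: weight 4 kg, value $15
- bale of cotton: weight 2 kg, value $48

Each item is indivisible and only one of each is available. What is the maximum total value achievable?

This is a 0/1 knapsack; check combinations near the capacity.
- carton of books+spool of cable+pallet of tiles+bale of cotton: weight 4+4+2+2=12, value 28+17+18+48=111
- carton of books+pallet of tiles+bundle of pipes+bale of cotton: weight 4+2+4+2=12, value 28+18+15+48=109
- carton of books+spool of cable+bundle of pipes+bale of cotton: weight 4+4+4+2=14, value 28+17+15+48=108
- spool of cable+pallet of tiles+bundle of pipes+bale of cotton: weight 4+2+4+2=12, value 17+18+15+48=98
- carton of books+pallet of tiles+bale of cotton: weight 4+2+2=8, value 28+18+48=94
Best: $111.

$111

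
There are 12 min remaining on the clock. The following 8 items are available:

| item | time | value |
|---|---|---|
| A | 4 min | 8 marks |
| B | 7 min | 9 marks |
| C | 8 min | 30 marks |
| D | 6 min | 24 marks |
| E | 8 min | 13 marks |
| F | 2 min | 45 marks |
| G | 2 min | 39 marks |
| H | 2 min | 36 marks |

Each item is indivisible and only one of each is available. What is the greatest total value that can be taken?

Check high-value combinations within 12 min:
- D+F+G+H: time 6+2+2+2=12, value 24+45+39+36=144
- A+F+G+H: time 4+2+2+2=10, value 8+45+39+36=128
- F+G+H: time 2+2+2=6, value 45+39+36=120
- C+F+G: time 8+2+2=12, value 30+45+39=114
Best: 144 marks.

144 marks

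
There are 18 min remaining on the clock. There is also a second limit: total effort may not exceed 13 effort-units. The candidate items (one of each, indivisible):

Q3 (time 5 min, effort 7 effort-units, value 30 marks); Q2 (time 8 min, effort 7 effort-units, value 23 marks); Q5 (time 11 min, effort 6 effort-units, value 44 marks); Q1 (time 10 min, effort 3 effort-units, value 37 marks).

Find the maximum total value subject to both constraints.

Feasible sets respecting both limits:
- Q3+Q5: time 16, effort 13, value 74
- Q3+Q1: time 15, effort 10, value 67
- Q2+Q1: time 18, effort 10, value 60
Best: 74 marks.

74 marks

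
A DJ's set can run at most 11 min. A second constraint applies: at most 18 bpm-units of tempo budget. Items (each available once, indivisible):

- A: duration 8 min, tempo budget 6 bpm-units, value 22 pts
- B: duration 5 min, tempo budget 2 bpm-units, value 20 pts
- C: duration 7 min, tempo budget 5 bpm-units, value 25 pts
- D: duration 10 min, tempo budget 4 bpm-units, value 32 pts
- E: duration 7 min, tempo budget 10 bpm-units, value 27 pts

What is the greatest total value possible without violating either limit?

32 pts

Feasible sets respecting both limits:
- D: duration 10, tempo budget 4, value 32
- E: duration 7, tempo budget 10, value 27
- C: duration 7, tempo budget 5, value 25
Best: 32 pts.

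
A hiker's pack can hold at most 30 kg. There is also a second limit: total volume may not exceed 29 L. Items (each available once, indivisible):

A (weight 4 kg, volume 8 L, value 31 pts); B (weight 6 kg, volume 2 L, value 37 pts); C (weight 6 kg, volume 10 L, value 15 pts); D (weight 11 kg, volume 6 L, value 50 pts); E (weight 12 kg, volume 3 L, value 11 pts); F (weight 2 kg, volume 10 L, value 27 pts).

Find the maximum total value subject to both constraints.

Feasible sets respecting both limits:
- A+B+D+F: weight 23, volume 26, value 145
- A+B+C+D: weight 27, volume 26, value 133
- B+C+D+F: weight 25, volume 28, value 129
- A+D+E+F: weight 29, volume 27, value 119
Best: 145 pts.

145 pts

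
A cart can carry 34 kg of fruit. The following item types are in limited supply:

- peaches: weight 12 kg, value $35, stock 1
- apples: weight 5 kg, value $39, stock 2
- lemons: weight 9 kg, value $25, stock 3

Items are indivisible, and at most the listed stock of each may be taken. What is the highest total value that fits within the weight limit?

Top feasible selections:
- 1×peaches + 2×apples + 1×lemons: weight 31, value 138
- 2×apples + 2×lemons: weight 28, value 128
Best: $138.

$138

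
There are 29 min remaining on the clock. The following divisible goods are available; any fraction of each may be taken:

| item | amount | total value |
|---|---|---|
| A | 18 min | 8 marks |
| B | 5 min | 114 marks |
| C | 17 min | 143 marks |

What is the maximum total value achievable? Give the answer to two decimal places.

260.11

Take in order of value per unit:
- B (114/5 per unit): all 5 → value 114, running total 114.00
- C (143/17 per unit): all 17 → value 143, running total 257.00
- A (8/18 per unit): 7 of 18 → value 7×8/18 = 3.1111, running total 260.11
Total 260.11.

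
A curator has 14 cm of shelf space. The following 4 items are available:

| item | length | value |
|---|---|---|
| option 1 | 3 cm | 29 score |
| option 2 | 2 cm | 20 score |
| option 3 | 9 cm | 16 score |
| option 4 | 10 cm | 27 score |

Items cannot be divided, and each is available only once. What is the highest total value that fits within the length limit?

Check high-value combinations within 14 cm:
- option 1+option 2+option 3: length 3+2+9=14, value 29+20+16=65
- option 1+option 4: length 3+10=13, value 29+27=56
- option 1+option 2: length 3+2=5, value 29+20=49
Best: 65 score.

65 score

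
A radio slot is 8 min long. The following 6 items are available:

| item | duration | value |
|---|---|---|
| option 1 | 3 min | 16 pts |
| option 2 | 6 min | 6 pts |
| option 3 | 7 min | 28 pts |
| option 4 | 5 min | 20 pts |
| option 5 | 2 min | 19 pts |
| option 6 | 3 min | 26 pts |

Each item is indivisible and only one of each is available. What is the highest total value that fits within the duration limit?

Check high-value combinations within 8 min:
- option 1+option 5+option 6: duration 3+2+3=8, value 16+19+26=61
- option 4+option 6: duration 5+3=8, value 20+26=46
- option 5+option 6: duration 2+3=5, value 19+26=45
Best: 61 pts.

61 pts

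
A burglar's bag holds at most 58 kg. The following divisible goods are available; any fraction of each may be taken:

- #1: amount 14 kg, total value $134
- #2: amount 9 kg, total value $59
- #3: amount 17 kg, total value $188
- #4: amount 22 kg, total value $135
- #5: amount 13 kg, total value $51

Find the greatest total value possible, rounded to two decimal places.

491.45

Take in order of value per unit:
- #3 (188/17 per unit): all 17 → value 188, running total 188.00
- #1 (134/14 per unit): all 14 → value 134, running total 322.00
- #2 (59/9 per unit): all 9 → value 59, running total 381.00
- #4 (135/22 per unit): 18 of 22 → value 18×135/22 = 110.4545, running total 491.45
Total 491.45.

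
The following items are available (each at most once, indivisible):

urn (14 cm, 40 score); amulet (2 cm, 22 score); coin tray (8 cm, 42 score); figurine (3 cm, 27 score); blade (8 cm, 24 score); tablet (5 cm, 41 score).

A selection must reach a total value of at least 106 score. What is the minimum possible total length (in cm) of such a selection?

Subsets with value ≥ 106, sorted by total length:
- coin tray+figurine+tablet: length 16, value 110
- amulet+coin tray+figurine+tablet: length 18, value 132
- amulet+figurine+blade+tablet: length 18, value 114
Minimum length: 16 cm.

16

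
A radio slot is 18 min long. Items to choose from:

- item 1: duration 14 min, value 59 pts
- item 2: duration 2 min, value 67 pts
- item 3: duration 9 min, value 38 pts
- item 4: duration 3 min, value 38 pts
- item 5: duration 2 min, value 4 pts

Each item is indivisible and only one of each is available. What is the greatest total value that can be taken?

147 pts

Check high-value combinations within 18 min:
- item 2+item 3+item 4+item 5: duration 2+9+3+2=16, value 67+38+38+4=147
- item 2+item 3+item 4: duration 2+9+3=14, value 67+38+38=143
- item 1+item 2+item 5: duration 14+2+2=18, value 59+67+4=130
- item 1+item 2: duration 14+2=16, value 59+67=126
Best: 147 pts.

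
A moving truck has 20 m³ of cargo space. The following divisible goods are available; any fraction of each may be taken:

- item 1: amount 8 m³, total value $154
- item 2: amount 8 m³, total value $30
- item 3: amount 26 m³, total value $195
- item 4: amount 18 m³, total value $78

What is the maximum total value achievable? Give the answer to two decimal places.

Take in order of value per unit:
- item 1 (154/8 per unit): all 8 → value 154, running total 154.00
- item 3 (195/26 per unit): 12 of 26 → value 12×195/26 = 90.0000, running total 244.00
Total 244.00.

244.00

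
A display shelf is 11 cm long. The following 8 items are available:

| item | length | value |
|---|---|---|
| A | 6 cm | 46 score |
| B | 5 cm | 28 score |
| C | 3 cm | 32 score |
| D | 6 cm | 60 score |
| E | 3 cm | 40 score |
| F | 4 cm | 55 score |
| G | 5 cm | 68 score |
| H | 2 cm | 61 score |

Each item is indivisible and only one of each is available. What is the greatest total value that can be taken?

Check high-value combinations within 11 cm:
- F+G+H: length 4+5+2=11, value 55+68+61=184
- E+G+H: length 3+5+2=10, value 40+68+61=169
- C+G+H: length 3+5+2=10, value 32+68+61=161
- D+E+H: length 6+3+2=11, value 60+40+61=161
- E+F+H: length 3+4+2=9, value 40+55+61=156
Best: 184 score.

184 score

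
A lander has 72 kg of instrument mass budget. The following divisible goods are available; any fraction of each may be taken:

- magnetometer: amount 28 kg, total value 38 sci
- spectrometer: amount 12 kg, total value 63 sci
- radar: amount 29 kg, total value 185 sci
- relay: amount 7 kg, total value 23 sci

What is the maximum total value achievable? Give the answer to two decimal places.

Take in order of value per unit:
- radar (185/29 per unit): all 29 → value 185, running total 185.00
- spectrometer (63/12 per unit): all 12 → value 63, running total 248.00
- relay (23/7 per unit): all 7 → value 23, running total 271.00
- magnetometer (38/28 per unit): 24 of 28 → value 24×38/28 = 32.5714, running total 303.57
Total 303.57.

303.57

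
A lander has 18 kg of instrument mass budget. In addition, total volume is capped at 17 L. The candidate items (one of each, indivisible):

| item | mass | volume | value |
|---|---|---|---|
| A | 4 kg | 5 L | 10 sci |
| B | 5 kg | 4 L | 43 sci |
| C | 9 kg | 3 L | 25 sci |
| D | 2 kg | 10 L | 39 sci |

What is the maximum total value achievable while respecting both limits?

107 sci

Feasible sets respecting both limits:
- B+C+D: mass 16, volume 17, value 107
- B+D: mass 7, volume 14, value 82
- A+B+C: mass 18, volume 12, value 78
Best: 107 sci.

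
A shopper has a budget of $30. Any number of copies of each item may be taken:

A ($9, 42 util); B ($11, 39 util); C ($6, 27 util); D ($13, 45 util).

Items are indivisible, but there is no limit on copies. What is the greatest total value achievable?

Best value-per-unit is A at 42/9; filling with it alone gives 3×42 = 126.
Optimal mix: 2×A + 2×C → cost 30, value 138.

138 util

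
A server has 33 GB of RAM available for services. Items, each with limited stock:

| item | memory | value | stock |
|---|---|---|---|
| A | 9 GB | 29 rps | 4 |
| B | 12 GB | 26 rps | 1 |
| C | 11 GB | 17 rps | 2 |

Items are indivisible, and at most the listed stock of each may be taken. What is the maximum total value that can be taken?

Best selections within memory 33 and stock limits:
- 3×A: memory 27, value 87
- 2×A + 1×B: memory 30, value 84
Best: 87 rps.

87 rps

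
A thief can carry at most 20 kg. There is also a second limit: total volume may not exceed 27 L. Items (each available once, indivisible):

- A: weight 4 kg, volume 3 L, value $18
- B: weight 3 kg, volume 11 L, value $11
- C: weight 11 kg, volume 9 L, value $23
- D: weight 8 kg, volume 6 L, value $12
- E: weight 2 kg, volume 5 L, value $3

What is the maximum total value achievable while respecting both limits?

$52

Feasible sets respecting both limits:
- A+B+C: weight 18, volume 23, value 52
- A+C+E: weight 17, volume 17, value 44
- A+B+D+E: weight 17, volume 25, value 44
- A+C: weight 15, volume 12, value 41
Best: $52.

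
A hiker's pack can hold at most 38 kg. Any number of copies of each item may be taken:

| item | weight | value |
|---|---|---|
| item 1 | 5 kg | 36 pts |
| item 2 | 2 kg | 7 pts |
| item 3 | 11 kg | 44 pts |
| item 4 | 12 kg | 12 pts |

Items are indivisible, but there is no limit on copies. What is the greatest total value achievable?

259 pts

Best value-per-unit is item 1 at 36/5; filling with it alone gives 7×36 = 252.
Optimal mix: 7×item 1 + 1×item 2 → weight 37, value 259.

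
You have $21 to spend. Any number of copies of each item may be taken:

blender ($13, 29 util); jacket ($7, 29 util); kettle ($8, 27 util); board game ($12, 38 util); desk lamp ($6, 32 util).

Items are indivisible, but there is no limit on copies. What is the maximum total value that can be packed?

96 util

Best value-per-unit is desk lamp at 32/6, and filling with it alone uses cost 3×6=18. No mix of the others beats 3×32 = 96.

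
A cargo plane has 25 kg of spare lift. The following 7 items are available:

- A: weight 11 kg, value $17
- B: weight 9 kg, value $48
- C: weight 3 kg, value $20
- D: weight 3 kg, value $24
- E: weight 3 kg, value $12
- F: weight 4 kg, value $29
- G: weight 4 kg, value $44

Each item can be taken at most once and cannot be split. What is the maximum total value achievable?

$165

Check high-value combinations within 25 kg:
- B+C+D+F+G: weight 9+3+3+4+4=23, value 48+20+24+29+44=165
- B+D+E+F+G: weight 9+3+3+4+4=23, value 48+24+12+29+44=157
- B+C+E+F+G: weight 9+3+3+4+4=23, value 48+20+12+29+44=153
- B+C+D+E+G: weight 9+3+3+3+4=22, value 48+20+24+12+44=148
Best: $165.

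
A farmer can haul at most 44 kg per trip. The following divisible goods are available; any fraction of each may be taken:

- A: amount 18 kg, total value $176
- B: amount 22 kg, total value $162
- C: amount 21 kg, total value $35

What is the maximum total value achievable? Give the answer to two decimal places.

344.67

Take in order of value per unit:
- A (176/18 per unit): all 18 → value 176, running total 176.00
- B (162/22 per unit): all 22 → value 162, running total 338.00
- C (35/21 per unit): 4 of 21 → value 4×35/21 = 6.6667, running total 344.67
Total 344.67.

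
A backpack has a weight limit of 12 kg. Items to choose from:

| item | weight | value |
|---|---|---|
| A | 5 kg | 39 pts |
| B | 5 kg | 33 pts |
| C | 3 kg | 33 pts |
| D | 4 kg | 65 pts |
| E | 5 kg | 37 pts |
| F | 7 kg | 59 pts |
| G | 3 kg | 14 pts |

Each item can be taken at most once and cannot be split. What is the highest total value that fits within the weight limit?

Check high-value combinations within 12 kg:
- A+C+D: weight 5+3+4=12, value 39+33+65=137
- C+D+E: weight 3+4+5=12, value 33+65+37=135
- B+C+D: weight 5+3+4=12, value 33+33+65=131
Best: 137 pts.

137 pts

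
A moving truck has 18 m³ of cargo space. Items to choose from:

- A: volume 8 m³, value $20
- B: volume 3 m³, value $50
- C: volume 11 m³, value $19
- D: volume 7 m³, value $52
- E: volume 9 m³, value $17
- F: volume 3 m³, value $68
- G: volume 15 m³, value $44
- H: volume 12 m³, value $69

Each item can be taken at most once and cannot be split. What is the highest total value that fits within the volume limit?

$187

Check high-value combinations within 18 m³:
- B+F+H: volume 3+3+12=18, value 50+68+69=187
- B+D+F: volume 3+7+3=13, value 50+52+68=170
- A+D+F: volume 8+7+3=18, value 20+52+68=140
Best: $187.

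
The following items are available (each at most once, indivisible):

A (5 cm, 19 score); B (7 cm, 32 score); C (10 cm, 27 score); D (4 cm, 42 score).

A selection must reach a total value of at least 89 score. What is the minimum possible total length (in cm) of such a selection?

16

Subsets with value ≥ 89, sorted by total length:
- A+B+D: length 16, value 93
- B+C+D: length 21, value 101
Minimum length: 16 cm.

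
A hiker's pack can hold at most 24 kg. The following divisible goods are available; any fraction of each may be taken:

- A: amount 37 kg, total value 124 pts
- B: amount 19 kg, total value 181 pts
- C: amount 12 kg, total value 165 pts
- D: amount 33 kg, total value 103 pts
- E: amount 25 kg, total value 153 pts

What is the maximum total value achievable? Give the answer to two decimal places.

279.32

Take in order of value per unit:
- C (165/12 per unit): all 12 → value 165, running total 165.00
- B (181/19 per unit): 12 of 19 → value 12×181/19 = 114.3158, running total 279.32
Total 279.32.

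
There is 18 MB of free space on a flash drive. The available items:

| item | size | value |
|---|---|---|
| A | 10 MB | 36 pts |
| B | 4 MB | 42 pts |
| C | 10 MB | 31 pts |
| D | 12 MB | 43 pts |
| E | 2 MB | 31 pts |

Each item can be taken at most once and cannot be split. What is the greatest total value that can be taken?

116 pts

Check high-value combinations within 18 MB:
- B+D+E: size 4+12+2=18, value 42+43+31=116
- A+B+E: size 10+4+2=16, value 36+42+31=109
- B+C+E: size 4+10+2=16, value 42+31+31=104
Best: 116 pts.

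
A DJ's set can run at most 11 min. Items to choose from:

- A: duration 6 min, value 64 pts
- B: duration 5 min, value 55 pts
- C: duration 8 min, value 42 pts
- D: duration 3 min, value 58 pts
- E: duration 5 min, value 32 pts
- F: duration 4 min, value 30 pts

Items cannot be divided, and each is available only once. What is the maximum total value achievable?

This is a 0/1 knapsack; check combinations near the capacity.
- A+D: duration 6+3=9, value 64+58=122
- A+B: duration 6+5=11, value 64+55=119
- B+D: duration 5+3=8, value 55+58=113
Best: 122 pts.

122 pts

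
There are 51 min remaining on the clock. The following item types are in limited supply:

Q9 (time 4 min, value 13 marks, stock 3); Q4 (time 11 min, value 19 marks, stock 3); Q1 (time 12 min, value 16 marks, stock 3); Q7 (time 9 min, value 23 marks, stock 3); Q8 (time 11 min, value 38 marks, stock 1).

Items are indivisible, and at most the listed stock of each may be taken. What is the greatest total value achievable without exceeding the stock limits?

146 marks

Top feasible selections:
- 3×Q9 + 3×Q7 + 1×Q8: time 50, value 146
- 2×Q9 + 3×Q7 + 1×Q8: time 46, value 133
Best: 146 marks.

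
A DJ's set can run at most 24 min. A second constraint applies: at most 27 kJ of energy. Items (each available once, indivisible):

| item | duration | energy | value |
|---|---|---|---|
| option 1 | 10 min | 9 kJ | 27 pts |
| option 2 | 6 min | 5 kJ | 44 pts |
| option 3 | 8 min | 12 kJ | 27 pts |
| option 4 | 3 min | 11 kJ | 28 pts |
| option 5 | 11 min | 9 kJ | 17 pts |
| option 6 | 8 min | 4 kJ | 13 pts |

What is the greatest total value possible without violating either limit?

99 pts

Feasible sets respecting both limits:
- option 1+option 2+option 4: duration 19, energy 25, value 99
- option 1+option 2+option 3: duration 24, energy 26, value 98
- option 2+option 4+option 5: duration 20, energy 25, value 89
Best: 99 pts.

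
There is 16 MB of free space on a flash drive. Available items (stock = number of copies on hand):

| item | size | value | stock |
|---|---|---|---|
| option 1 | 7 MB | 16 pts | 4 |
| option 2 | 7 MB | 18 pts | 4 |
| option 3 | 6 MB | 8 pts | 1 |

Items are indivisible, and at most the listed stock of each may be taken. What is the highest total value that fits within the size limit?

Best selections within size 16 and stock limits:
- 2×option 2: size 14, value 36
- 1×option 1 + 1×option 2: size 14, value 34
- 2×option 1: size 14, value 32
Best: 36 pts.

36 pts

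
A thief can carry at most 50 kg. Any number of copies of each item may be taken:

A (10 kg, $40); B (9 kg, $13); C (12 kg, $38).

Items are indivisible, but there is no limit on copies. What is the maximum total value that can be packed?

Best value-per-unit is A at 40/10, and filling with it alone uses weight 5×10=50. No mix of the others beats 5×40 = 200.

$200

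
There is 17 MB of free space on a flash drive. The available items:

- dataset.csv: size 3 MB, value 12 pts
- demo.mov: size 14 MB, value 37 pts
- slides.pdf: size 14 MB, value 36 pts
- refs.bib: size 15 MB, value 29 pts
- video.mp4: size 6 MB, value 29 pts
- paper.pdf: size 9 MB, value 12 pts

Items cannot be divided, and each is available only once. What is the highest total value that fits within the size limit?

49 pts

Check high-value combinations within 17 MB:
- dataset.csv+demo.mov: size 3+14=17, value 12+37=49
- dataset.csv+slides.pdf: size 3+14=17, value 12+36=48
- dataset.csv+video.mp4: size 3+6=9, value 12+29=41
Best: 49 pts.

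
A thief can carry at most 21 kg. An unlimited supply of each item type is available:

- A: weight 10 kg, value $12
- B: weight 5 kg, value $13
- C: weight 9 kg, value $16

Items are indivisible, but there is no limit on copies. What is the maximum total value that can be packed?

Best value-per-unit is B at 13/5, and filling with it alone uses weight 4×5=20. No mix of the others beats 4×13 = 52.

$52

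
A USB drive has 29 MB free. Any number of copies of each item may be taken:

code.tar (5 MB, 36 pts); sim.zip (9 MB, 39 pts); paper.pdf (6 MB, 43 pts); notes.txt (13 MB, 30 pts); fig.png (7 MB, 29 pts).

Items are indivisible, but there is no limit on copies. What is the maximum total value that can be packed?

208 pts

Best value-per-unit is code.tar at 36/5; filling with it alone gives 5×36 = 180.
Optimal mix: 1×code.tar + 4×paper.pdf → size 29, value 208.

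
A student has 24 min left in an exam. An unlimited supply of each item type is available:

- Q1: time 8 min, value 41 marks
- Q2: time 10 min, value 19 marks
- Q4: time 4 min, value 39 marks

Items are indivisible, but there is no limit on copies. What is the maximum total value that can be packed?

234 marks

Best value-per-unit is Q4 at 39/4, and filling with it alone uses time 6×4=24. No mix of the others beats 6×39 = 234.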